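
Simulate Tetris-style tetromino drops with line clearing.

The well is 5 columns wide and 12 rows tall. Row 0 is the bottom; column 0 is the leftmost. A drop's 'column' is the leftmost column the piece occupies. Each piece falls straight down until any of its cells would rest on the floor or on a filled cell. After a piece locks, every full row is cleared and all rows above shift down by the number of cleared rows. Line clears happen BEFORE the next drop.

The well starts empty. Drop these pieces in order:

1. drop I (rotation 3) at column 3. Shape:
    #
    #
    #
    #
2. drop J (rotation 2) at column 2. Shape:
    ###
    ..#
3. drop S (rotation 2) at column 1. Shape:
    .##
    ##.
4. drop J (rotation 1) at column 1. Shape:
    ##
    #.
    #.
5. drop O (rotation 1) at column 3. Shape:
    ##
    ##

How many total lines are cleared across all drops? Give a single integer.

Drop 1: I rot3 at col 3 lands with bottom-row=0; cleared 0 line(s) (total 0); column heights now [0 0 0 4 0], max=4
Drop 2: J rot2 at col 2 lands with bottom-row=3; cleared 0 line(s) (total 0); column heights now [0 0 5 5 5], max=5
Drop 3: S rot2 at col 1 lands with bottom-row=5; cleared 0 line(s) (total 0); column heights now [0 6 7 7 5], max=7
Drop 4: J rot1 at col 1 lands with bottom-row=6; cleared 0 line(s) (total 0); column heights now [0 9 9 7 5], max=9
Drop 5: O rot1 at col 3 lands with bottom-row=7; cleared 0 line(s) (total 0); column heights now [0 9 9 9 9], max=9

Answer: 0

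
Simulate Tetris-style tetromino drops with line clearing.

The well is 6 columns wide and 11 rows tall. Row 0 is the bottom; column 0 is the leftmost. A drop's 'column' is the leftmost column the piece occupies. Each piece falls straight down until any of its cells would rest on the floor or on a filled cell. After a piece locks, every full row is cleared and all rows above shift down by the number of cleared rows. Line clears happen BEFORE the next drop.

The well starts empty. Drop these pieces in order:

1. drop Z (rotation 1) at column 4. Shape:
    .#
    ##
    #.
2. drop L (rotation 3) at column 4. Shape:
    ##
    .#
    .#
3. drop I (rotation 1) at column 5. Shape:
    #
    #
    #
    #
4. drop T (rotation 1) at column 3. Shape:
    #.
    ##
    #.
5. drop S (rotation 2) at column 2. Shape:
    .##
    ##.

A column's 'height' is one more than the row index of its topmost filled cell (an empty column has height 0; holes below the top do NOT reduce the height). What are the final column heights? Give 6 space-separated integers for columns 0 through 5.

Answer: 0 0 9 10 10 10

Derivation:
Drop 1: Z rot1 at col 4 lands with bottom-row=0; cleared 0 line(s) (total 0); column heights now [0 0 0 0 2 3], max=3
Drop 2: L rot3 at col 4 lands with bottom-row=3; cleared 0 line(s) (total 0); column heights now [0 0 0 0 6 6], max=6
Drop 3: I rot1 at col 5 lands with bottom-row=6; cleared 0 line(s) (total 0); column heights now [0 0 0 0 6 10], max=10
Drop 4: T rot1 at col 3 lands with bottom-row=5; cleared 0 line(s) (total 0); column heights now [0 0 0 8 7 10], max=10
Drop 5: S rot2 at col 2 lands with bottom-row=8; cleared 0 line(s) (total 0); column heights now [0 0 9 10 10 10], max=10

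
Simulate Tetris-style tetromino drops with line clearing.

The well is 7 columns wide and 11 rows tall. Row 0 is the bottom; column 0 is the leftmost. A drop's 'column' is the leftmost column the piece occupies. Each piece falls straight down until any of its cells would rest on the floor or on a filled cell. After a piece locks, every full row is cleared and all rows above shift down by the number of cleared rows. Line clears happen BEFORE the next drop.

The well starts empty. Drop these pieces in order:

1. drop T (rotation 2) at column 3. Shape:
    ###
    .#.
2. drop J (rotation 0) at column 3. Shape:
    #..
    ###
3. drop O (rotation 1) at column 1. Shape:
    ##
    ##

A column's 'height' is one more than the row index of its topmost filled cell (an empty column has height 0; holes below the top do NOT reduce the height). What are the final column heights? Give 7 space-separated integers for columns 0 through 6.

Answer: 0 2 2 4 3 3 0

Derivation:
Drop 1: T rot2 at col 3 lands with bottom-row=0; cleared 0 line(s) (total 0); column heights now [0 0 0 2 2 2 0], max=2
Drop 2: J rot0 at col 3 lands with bottom-row=2; cleared 0 line(s) (total 0); column heights now [0 0 0 4 3 3 0], max=4
Drop 3: O rot1 at col 1 lands with bottom-row=0; cleared 0 line(s) (total 0); column heights now [0 2 2 4 3 3 0], max=4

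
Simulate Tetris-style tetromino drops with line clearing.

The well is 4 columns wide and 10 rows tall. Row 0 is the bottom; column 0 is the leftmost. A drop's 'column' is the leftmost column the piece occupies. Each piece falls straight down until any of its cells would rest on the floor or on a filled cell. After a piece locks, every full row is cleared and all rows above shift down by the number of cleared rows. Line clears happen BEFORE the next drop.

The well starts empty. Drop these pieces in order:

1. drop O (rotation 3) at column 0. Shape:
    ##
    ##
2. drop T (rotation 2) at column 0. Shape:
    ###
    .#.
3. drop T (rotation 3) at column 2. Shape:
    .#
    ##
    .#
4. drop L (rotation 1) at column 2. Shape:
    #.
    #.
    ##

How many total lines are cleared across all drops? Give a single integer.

Answer: 1

Derivation:
Drop 1: O rot3 at col 0 lands with bottom-row=0; cleared 0 line(s) (total 0); column heights now [2 2 0 0], max=2
Drop 2: T rot2 at col 0 lands with bottom-row=2; cleared 0 line(s) (total 0); column heights now [4 4 4 0], max=4
Drop 3: T rot3 at col 2 lands with bottom-row=3; cleared 1 line(s) (total 1); column heights now [2 3 4 5], max=5
Drop 4: L rot1 at col 2 lands with bottom-row=5; cleared 0 line(s) (total 1); column heights now [2 3 8 6], max=8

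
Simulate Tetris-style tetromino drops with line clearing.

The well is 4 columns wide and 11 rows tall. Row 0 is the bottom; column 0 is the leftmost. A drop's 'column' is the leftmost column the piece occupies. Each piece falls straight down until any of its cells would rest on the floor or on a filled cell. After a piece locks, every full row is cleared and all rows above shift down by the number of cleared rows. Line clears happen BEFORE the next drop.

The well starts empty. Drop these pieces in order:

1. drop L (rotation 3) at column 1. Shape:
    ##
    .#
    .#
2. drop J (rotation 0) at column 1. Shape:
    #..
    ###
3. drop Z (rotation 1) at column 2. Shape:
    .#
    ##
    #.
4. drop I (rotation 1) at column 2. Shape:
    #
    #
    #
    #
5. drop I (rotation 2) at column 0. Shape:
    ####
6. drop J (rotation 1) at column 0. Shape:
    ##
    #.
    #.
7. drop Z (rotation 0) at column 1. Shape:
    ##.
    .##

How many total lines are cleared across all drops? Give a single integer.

Drop 1: L rot3 at col 1 lands with bottom-row=0; cleared 0 line(s) (total 0); column heights now [0 3 3 0], max=3
Drop 2: J rot0 at col 1 lands with bottom-row=3; cleared 0 line(s) (total 0); column heights now [0 5 4 4], max=5
Drop 3: Z rot1 at col 2 lands with bottom-row=4; cleared 0 line(s) (total 0); column heights now [0 5 6 7], max=7
Drop 4: I rot1 at col 2 lands with bottom-row=6; cleared 0 line(s) (total 0); column heights now [0 5 10 7], max=10
Drop 5: I rot2 at col 0 lands with bottom-row=10; cleared 1 line(s) (total 1); column heights now [0 5 10 7], max=10
Drop 6: J rot1 at col 0 lands with bottom-row=3; cleared 2 line(s) (total 3); column heights now [4 4 8 5], max=8
Drop 7: Z rot0 at col 1 lands with bottom-row=8; cleared 0 line(s) (total 3); column heights now [4 10 10 9], max=10

Answer: 3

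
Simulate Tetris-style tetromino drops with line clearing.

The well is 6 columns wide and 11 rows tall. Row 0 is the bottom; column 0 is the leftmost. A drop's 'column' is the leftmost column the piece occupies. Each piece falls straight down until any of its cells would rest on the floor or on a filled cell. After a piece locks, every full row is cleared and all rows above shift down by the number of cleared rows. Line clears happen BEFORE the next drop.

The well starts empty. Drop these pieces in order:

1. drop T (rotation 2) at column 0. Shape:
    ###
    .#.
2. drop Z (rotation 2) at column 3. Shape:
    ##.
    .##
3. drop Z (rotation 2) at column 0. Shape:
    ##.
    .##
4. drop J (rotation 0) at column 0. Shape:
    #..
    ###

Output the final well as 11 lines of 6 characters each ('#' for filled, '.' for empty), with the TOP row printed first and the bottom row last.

Drop 1: T rot2 at col 0 lands with bottom-row=0; cleared 0 line(s) (total 0); column heights now [2 2 2 0 0 0], max=2
Drop 2: Z rot2 at col 3 lands with bottom-row=0; cleared 0 line(s) (total 0); column heights now [2 2 2 2 2 1], max=2
Drop 3: Z rot2 at col 0 lands with bottom-row=2; cleared 0 line(s) (total 0); column heights now [4 4 3 2 2 1], max=4
Drop 4: J rot0 at col 0 lands with bottom-row=4; cleared 0 line(s) (total 0); column heights now [6 5 5 2 2 1], max=6

Answer: ......
......
......
......
......
#.....
###...
##....
.##...
#####.
.#..##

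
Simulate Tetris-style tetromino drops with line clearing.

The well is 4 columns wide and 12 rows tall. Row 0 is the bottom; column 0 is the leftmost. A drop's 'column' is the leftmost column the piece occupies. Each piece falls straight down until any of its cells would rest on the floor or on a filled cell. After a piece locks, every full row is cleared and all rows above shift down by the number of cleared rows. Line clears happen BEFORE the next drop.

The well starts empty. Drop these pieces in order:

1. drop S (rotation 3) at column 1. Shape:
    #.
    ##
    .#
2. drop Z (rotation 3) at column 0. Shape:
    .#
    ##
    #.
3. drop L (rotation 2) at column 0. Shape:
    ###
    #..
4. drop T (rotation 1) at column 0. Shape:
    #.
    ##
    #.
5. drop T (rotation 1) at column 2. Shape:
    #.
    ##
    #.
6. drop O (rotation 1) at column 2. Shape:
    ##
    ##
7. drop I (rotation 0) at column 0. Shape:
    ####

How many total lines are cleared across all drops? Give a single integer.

Answer: 2

Derivation:
Drop 1: S rot3 at col 1 lands with bottom-row=0; cleared 0 line(s) (total 0); column heights now [0 3 2 0], max=3
Drop 2: Z rot3 at col 0 lands with bottom-row=2; cleared 0 line(s) (total 0); column heights now [4 5 2 0], max=5
Drop 3: L rot2 at col 0 lands with bottom-row=4; cleared 0 line(s) (total 0); column heights now [6 6 6 0], max=6
Drop 4: T rot1 at col 0 lands with bottom-row=6; cleared 0 line(s) (total 0); column heights now [9 8 6 0], max=9
Drop 5: T rot1 at col 2 lands with bottom-row=6; cleared 1 line(s) (total 1); column heights now [8 6 8 0], max=8
Drop 6: O rot1 at col 2 lands with bottom-row=8; cleared 0 line(s) (total 1); column heights now [8 6 10 10], max=10
Drop 7: I rot0 at col 0 lands with bottom-row=10; cleared 1 line(s) (total 2); column heights now [8 6 10 10], max=10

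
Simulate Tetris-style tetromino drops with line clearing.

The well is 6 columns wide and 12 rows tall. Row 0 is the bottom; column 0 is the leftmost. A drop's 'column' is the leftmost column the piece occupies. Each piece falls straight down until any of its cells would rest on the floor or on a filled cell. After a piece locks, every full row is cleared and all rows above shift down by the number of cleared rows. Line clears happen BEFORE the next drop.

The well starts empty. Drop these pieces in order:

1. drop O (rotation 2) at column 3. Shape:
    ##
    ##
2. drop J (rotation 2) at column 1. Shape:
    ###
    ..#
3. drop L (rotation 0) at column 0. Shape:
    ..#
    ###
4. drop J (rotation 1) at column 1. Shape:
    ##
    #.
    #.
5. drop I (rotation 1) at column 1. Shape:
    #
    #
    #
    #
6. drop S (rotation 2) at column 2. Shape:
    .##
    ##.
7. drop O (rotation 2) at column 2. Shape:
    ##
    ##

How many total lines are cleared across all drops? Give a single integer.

Answer: 0

Derivation:
Drop 1: O rot2 at col 3 lands with bottom-row=0; cleared 0 line(s) (total 0); column heights now [0 0 0 2 2 0], max=2
Drop 2: J rot2 at col 1 lands with bottom-row=2; cleared 0 line(s) (total 0); column heights now [0 4 4 4 2 0], max=4
Drop 3: L rot0 at col 0 lands with bottom-row=4; cleared 0 line(s) (total 0); column heights now [5 5 6 4 2 0], max=6
Drop 4: J rot1 at col 1 lands with bottom-row=5; cleared 0 line(s) (total 0); column heights now [5 8 8 4 2 0], max=8
Drop 5: I rot1 at col 1 lands with bottom-row=8; cleared 0 line(s) (total 0); column heights now [5 12 8 4 2 0], max=12
Drop 6: S rot2 at col 2 lands with bottom-row=8; cleared 0 line(s) (total 0); column heights now [5 12 9 10 10 0], max=12
Drop 7: O rot2 at col 2 lands with bottom-row=10; cleared 0 line(s) (total 0); column heights now [5 12 12 12 10 0], max=12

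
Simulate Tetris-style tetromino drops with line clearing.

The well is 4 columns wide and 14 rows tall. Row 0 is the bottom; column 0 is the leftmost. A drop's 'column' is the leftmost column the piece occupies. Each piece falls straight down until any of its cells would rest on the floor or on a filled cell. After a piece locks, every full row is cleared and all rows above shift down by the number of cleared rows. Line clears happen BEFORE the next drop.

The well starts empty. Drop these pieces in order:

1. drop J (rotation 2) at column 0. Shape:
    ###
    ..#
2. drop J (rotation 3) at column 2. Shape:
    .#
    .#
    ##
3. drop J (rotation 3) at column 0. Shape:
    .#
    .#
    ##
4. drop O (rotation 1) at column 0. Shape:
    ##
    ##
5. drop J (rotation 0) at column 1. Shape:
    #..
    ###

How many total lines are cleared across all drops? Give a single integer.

Answer: 1

Derivation:
Drop 1: J rot2 at col 0 lands with bottom-row=0; cleared 0 line(s) (total 0); column heights now [2 2 2 0], max=2
Drop 2: J rot3 at col 2 lands with bottom-row=2; cleared 0 line(s) (total 0); column heights now [2 2 3 5], max=5
Drop 3: J rot3 at col 0 lands with bottom-row=2; cleared 1 line(s) (total 1); column heights now [2 4 2 4], max=4
Drop 4: O rot1 at col 0 lands with bottom-row=4; cleared 0 line(s) (total 1); column heights now [6 6 2 4], max=6
Drop 5: J rot0 at col 1 lands with bottom-row=6; cleared 0 line(s) (total 1); column heights now [6 8 7 7], max=8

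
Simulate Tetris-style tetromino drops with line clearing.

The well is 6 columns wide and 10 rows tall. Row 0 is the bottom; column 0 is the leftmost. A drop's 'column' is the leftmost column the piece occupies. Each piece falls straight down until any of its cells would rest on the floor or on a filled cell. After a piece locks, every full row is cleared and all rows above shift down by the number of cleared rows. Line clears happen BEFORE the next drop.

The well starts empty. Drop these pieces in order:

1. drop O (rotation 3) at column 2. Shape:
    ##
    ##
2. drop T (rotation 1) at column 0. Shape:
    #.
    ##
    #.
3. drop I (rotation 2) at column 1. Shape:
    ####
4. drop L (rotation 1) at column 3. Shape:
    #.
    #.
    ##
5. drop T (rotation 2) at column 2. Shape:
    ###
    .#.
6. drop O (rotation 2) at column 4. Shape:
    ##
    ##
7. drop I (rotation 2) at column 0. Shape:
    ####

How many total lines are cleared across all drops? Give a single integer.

Answer: 1

Derivation:
Drop 1: O rot3 at col 2 lands with bottom-row=0; cleared 0 line(s) (total 0); column heights now [0 0 2 2 0 0], max=2
Drop 2: T rot1 at col 0 lands with bottom-row=0; cleared 0 line(s) (total 0); column heights now [3 2 2 2 0 0], max=3
Drop 3: I rot2 at col 1 lands with bottom-row=2; cleared 0 line(s) (total 0); column heights now [3 3 3 3 3 0], max=3
Drop 4: L rot1 at col 3 lands with bottom-row=3; cleared 0 line(s) (total 0); column heights now [3 3 3 6 4 0], max=6
Drop 5: T rot2 at col 2 lands with bottom-row=6; cleared 0 line(s) (total 0); column heights now [3 3 8 8 8 0], max=8
Drop 6: O rot2 at col 4 lands with bottom-row=8; cleared 0 line(s) (total 0); column heights now [3 3 8 8 10 10], max=10
Drop 7: I rot2 at col 0 lands with bottom-row=8; cleared 1 line(s) (total 1); column heights now [3 3 8 8 9 9], max=9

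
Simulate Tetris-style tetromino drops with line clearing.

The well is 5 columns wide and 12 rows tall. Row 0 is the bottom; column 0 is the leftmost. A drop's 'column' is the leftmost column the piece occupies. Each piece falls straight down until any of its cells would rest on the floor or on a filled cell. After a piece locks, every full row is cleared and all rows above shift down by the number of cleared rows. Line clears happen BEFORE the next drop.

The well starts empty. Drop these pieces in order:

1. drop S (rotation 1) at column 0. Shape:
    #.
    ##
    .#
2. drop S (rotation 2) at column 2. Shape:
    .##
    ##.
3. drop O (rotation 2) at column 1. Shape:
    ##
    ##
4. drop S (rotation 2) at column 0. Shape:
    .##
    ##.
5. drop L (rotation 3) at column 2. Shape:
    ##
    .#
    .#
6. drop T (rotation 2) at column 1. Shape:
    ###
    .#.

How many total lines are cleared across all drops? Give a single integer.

Drop 1: S rot1 at col 0 lands with bottom-row=0; cleared 0 line(s) (total 0); column heights now [3 2 0 0 0], max=3
Drop 2: S rot2 at col 2 lands with bottom-row=0; cleared 0 line(s) (total 0); column heights now [3 2 1 2 2], max=3
Drop 3: O rot2 at col 1 lands with bottom-row=2; cleared 0 line(s) (total 0); column heights now [3 4 4 2 2], max=4
Drop 4: S rot2 at col 0 lands with bottom-row=4; cleared 0 line(s) (total 0); column heights now [5 6 6 2 2], max=6
Drop 5: L rot3 at col 2 lands with bottom-row=4; cleared 0 line(s) (total 0); column heights now [5 6 7 7 2], max=7
Drop 6: T rot2 at col 1 lands with bottom-row=7; cleared 0 line(s) (total 0); column heights now [5 9 9 9 2], max=9

Answer: 0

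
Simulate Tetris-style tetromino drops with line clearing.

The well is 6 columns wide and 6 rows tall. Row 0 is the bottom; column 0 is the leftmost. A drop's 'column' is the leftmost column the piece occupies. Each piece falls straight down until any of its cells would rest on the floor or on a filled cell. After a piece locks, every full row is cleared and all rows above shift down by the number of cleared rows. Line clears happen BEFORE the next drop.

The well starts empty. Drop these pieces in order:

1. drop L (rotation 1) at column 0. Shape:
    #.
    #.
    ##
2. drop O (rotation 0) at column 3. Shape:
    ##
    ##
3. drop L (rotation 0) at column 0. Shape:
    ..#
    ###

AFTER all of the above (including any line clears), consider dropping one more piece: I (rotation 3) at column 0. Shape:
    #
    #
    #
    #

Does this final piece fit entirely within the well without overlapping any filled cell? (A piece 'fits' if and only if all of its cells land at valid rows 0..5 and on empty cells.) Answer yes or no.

Answer: no

Derivation:
Drop 1: L rot1 at col 0 lands with bottom-row=0; cleared 0 line(s) (total 0); column heights now [3 1 0 0 0 0], max=3
Drop 2: O rot0 at col 3 lands with bottom-row=0; cleared 0 line(s) (total 0); column heights now [3 1 0 2 2 0], max=3
Drop 3: L rot0 at col 0 lands with bottom-row=3; cleared 0 line(s) (total 0); column heights now [4 4 5 2 2 0], max=5
Test piece I rot3 at col 0 (width 1): heights before test = [4 4 5 2 2 0]; fits = False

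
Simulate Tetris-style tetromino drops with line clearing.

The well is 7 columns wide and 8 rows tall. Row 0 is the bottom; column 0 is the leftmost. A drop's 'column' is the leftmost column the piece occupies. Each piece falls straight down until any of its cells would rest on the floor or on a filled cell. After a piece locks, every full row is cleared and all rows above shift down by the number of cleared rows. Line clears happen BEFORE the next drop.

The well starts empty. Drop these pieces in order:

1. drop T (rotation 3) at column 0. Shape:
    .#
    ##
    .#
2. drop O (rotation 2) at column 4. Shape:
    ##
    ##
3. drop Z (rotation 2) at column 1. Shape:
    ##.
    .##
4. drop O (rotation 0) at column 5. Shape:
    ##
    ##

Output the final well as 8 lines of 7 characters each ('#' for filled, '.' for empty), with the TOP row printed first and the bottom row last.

Drop 1: T rot3 at col 0 lands with bottom-row=0; cleared 0 line(s) (total 0); column heights now [2 3 0 0 0 0 0], max=3
Drop 2: O rot2 at col 4 lands with bottom-row=0; cleared 0 line(s) (total 0); column heights now [2 3 0 0 2 2 0], max=3
Drop 3: Z rot2 at col 1 lands with bottom-row=2; cleared 0 line(s) (total 0); column heights now [2 4 4 3 2 2 0], max=4
Drop 4: O rot0 at col 5 lands with bottom-row=2; cleared 0 line(s) (total 0); column heights now [2 4 4 3 2 4 4], max=4

Answer: .......
.......
.......
.......
.##..##
.###.##
##..##.
.#..##.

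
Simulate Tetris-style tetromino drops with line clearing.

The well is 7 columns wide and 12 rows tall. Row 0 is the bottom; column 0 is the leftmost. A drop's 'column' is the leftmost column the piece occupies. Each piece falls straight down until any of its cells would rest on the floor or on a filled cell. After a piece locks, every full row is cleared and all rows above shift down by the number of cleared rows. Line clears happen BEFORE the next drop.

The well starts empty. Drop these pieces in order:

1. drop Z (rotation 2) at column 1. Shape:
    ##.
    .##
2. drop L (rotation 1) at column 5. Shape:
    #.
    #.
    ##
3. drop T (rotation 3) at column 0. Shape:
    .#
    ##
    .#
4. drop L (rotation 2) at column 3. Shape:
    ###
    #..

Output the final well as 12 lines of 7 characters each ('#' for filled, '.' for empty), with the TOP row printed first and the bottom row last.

Drop 1: Z rot2 at col 1 lands with bottom-row=0; cleared 0 line(s) (total 0); column heights now [0 2 2 1 0 0 0], max=2
Drop 2: L rot1 at col 5 lands with bottom-row=0; cleared 0 line(s) (total 0); column heights now [0 2 2 1 0 3 1], max=3
Drop 3: T rot3 at col 0 lands with bottom-row=2; cleared 0 line(s) (total 0); column heights now [4 5 2 1 0 3 1], max=5
Drop 4: L rot2 at col 3 lands with bottom-row=2; cleared 0 line(s) (total 0); column heights now [4 5 2 4 4 4 1], max=5

Answer: .......
.......
.......
.......
.......
.......
.......
.#.....
##.###.
.#.#.#.
.##..#.
..##.##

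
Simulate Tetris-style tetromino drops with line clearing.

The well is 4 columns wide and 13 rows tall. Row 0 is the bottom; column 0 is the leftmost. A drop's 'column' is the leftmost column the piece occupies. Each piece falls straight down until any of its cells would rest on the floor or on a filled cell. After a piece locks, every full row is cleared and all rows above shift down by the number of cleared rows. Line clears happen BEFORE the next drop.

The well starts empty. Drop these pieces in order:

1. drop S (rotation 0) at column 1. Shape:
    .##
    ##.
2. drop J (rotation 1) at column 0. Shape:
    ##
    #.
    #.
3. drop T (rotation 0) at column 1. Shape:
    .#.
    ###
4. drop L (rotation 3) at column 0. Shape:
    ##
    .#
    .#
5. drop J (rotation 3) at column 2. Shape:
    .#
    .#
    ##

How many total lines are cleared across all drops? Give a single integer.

Answer: 0

Derivation:
Drop 1: S rot0 at col 1 lands with bottom-row=0; cleared 0 line(s) (total 0); column heights now [0 1 2 2], max=2
Drop 2: J rot1 at col 0 lands with bottom-row=0; cleared 0 line(s) (total 0); column heights now [3 3 2 2], max=3
Drop 3: T rot0 at col 1 lands with bottom-row=3; cleared 0 line(s) (total 0); column heights now [3 4 5 4], max=5
Drop 4: L rot3 at col 0 lands with bottom-row=4; cleared 0 line(s) (total 0); column heights now [7 7 5 4], max=7
Drop 5: J rot3 at col 2 lands with bottom-row=5; cleared 0 line(s) (total 0); column heights now [7 7 6 8], max=8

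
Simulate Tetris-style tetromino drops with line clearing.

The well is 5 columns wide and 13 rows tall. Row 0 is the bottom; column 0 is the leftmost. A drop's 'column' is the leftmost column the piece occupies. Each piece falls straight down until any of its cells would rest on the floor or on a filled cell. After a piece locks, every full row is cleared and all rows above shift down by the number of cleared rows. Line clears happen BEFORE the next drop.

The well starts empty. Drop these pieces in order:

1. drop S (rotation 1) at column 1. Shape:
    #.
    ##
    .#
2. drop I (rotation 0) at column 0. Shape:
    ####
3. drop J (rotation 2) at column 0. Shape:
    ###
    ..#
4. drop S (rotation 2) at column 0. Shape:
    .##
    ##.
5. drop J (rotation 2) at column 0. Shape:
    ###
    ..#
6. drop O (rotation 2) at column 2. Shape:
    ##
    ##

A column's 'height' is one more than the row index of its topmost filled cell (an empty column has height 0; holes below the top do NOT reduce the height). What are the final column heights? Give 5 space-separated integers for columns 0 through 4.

Drop 1: S rot1 at col 1 lands with bottom-row=0; cleared 0 line(s) (total 0); column heights now [0 3 2 0 0], max=3
Drop 2: I rot0 at col 0 lands with bottom-row=3; cleared 0 line(s) (total 0); column heights now [4 4 4 4 0], max=4
Drop 3: J rot2 at col 0 lands with bottom-row=4; cleared 0 line(s) (total 0); column heights now [6 6 6 4 0], max=6
Drop 4: S rot2 at col 0 lands with bottom-row=6; cleared 0 line(s) (total 0); column heights now [7 8 8 4 0], max=8
Drop 5: J rot2 at col 0 lands with bottom-row=8; cleared 0 line(s) (total 0); column heights now [10 10 10 4 0], max=10
Drop 6: O rot2 at col 2 lands with bottom-row=10; cleared 0 line(s) (total 0); column heights now [10 10 12 12 0], max=12

Answer: 10 10 12 12 0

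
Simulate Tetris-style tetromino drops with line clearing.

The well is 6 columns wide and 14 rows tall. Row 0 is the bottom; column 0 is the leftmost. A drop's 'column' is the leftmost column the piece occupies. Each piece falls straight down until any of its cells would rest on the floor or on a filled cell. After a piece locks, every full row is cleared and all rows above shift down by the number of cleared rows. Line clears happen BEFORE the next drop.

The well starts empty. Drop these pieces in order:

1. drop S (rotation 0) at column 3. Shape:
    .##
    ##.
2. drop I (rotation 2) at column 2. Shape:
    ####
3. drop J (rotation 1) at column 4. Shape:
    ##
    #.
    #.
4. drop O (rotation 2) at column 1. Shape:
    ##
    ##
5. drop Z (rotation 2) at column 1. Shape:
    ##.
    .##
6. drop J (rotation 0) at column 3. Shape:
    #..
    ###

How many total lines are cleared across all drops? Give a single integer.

Answer: 0

Derivation:
Drop 1: S rot0 at col 3 lands with bottom-row=0; cleared 0 line(s) (total 0); column heights now [0 0 0 1 2 2], max=2
Drop 2: I rot2 at col 2 lands with bottom-row=2; cleared 0 line(s) (total 0); column heights now [0 0 3 3 3 3], max=3
Drop 3: J rot1 at col 4 lands with bottom-row=3; cleared 0 line(s) (total 0); column heights now [0 0 3 3 6 6], max=6
Drop 4: O rot2 at col 1 lands with bottom-row=3; cleared 0 line(s) (total 0); column heights now [0 5 5 3 6 6], max=6
Drop 5: Z rot2 at col 1 lands with bottom-row=5; cleared 0 line(s) (total 0); column heights now [0 7 7 6 6 6], max=7
Drop 6: J rot0 at col 3 lands with bottom-row=6; cleared 0 line(s) (total 0); column heights now [0 7 7 8 7 7], max=8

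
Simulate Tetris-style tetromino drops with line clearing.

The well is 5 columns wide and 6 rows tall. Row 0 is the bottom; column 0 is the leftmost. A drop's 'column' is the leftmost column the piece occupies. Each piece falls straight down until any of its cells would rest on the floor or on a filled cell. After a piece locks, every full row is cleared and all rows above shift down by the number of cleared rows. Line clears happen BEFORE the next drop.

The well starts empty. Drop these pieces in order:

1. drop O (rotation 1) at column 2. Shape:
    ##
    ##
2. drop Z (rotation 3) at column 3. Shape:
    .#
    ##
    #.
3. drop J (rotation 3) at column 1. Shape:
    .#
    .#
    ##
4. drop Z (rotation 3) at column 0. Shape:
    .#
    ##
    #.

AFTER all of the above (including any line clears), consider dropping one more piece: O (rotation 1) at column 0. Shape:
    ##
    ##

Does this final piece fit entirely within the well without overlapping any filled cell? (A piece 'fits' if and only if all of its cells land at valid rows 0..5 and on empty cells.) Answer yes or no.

Answer: yes

Derivation:
Drop 1: O rot1 at col 2 lands with bottom-row=0; cleared 0 line(s) (total 0); column heights now [0 0 2 2 0], max=2
Drop 2: Z rot3 at col 3 lands with bottom-row=2; cleared 0 line(s) (total 0); column heights now [0 0 2 4 5], max=5
Drop 3: J rot3 at col 1 lands with bottom-row=2; cleared 0 line(s) (total 0); column heights now [0 3 5 4 5], max=5
Drop 4: Z rot3 at col 0 lands with bottom-row=2; cleared 1 line(s) (total 1); column heights now [3 4 4 3 4], max=4
Test piece O rot1 at col 0 (width 2): heights before test = [3 4 4 3 4]; fits = True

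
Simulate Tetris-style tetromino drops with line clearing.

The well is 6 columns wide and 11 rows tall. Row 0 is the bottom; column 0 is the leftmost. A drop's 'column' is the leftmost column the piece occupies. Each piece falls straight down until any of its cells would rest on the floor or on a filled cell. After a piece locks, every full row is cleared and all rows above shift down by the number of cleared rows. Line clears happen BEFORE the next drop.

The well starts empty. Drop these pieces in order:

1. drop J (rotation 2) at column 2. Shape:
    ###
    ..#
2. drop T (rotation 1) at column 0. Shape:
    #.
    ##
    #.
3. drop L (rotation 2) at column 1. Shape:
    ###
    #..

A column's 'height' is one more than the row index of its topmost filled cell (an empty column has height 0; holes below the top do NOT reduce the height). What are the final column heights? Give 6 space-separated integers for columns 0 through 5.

Answer: 3 4 4 4 2 0

Derivation:
Drop 1: J rot2 at col 2 lands with bottom-row=0; cleared 0 line(s) (total 0); column heights now [0 0 2 2 2 0], max=2
Drop 2: T rot1 at col 0 lands with bottom-row=0; cleared 0 line(s) (total 0); column heights now [3 2 2 2 2 0], max=3
Drop 3: L rot2 at col 1 lands with bottom-row=2; cleared 0 line(s) (total 0); column heights now [3 4 4 4 2 0], max=4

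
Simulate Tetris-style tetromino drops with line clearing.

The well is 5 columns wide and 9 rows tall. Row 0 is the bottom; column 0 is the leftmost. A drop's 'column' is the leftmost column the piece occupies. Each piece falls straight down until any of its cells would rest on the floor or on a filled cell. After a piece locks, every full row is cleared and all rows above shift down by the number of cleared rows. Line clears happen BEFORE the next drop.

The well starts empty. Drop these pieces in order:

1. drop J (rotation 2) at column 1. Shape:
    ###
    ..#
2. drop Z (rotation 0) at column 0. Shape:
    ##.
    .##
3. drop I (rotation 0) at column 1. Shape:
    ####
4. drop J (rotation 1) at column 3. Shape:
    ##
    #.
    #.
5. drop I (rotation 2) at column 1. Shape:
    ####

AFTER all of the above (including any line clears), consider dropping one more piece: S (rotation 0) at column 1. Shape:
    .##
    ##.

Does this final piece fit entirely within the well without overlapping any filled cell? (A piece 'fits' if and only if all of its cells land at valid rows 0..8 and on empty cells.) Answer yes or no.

Drop 1: J rot2 at col 1 lands with bottom-row=0; cleared 0 line(s) (total 0); column heights now [0 2 2 2 0], max=2
Drop 2: Z rot0 at col 0 lands with bottom-row=2; cleared 0 line(s) (total 0); column heights now [4 4 3 2 0], max=4
Drop 3: I rot0 at col 1 lands with bottom-row=4; cleared 0 line(s) (total 0); column heights now [4 5 5 5 5], max=5
Drop 4: J rot1 at col 3 lands with bottom-row=5; cleared 0 line(s) (total 0); column heights now [4 5 5 8 8], max=8
Drop 5: I rot2 at col 1 lands with bottom-row=8; cleared 0 line(s) (total 0); column heights now [4 9 9 9 9], max=9
Test piece S rot0 at col 1 (width 3): heights before test = [4 9 9 9 9]; fits = False

Answer: no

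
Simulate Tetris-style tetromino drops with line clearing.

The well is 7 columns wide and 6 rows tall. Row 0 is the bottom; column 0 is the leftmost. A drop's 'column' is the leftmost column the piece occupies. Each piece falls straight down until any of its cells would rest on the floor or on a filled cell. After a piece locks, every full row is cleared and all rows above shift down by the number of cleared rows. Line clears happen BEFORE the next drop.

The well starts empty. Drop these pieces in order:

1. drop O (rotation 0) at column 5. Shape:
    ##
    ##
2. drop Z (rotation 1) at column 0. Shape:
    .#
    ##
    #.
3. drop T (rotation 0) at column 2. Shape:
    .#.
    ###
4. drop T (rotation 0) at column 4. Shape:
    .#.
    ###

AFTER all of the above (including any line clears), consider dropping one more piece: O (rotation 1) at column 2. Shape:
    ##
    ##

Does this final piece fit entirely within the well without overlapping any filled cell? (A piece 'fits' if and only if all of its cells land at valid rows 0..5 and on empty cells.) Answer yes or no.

Answer: yes

Derivation:
Drop 1: O rot0 at col 5 lands with bottom-row=0; cleared 0 line(s) (total 0); column heights now [0 0 0 0 0 2 2], max=2
Drop 2: Z rot1 at col 0 lands with bottom-row=0; cleared 0 line(s) (total 0); column heights now [2 3 0 0 0 2 2], max=3
Drop 3: T rot0 at col 2 lands with bottom-row=0; cleared 0 line(s) (total 0); column heights now [2 3 1 2 1 2 2], max=3
Drop 4: T rot0 at col 4 lands with bottom-row=2; cleared 0 line(s) (total 0); column heights now [2 3 1 2 3 4 3], max=4
Test piece O rot1 at col 2 (width 2): heights before test = [2 3 1 2 3 4 3]; fits = True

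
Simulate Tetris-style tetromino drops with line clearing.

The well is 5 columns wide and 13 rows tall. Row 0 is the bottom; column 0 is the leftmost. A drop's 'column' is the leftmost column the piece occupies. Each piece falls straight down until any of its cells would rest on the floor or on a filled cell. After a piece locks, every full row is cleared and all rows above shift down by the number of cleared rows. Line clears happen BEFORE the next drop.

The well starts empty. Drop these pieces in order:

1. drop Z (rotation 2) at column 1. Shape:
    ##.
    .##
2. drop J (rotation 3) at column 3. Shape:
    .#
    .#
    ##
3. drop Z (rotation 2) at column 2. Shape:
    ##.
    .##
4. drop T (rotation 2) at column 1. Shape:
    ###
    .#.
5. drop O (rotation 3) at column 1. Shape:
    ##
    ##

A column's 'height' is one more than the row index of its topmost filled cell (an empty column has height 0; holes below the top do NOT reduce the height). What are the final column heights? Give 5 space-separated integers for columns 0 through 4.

Drop 1: Z rot2 at col 1 lands with bottom-row=0; cleared 0 line(s) (total 0); column heights now [0 2 2 1 0], max=2
Drop 2: J rot3 at col 3 lands with bottom-row=1; cleared 0 line(s) (total 0); column heights now [0 2 2 2 4], max=4
Drop 3: Z rot2 at col 2 lands with bottom-row=4; cleared 0 line(s) (total 0); column heights now [0 2 6 6 5], max=6
Drop 4: T rot2 at col 1 lands with bottom-row=6; cleared 0 line(s) (total 0); column heights now [0 8 8 8 5], max=8
Drop 5: O rot3 at col 1 lands with bottom-row=8; cleared 0 line(s) (total 0); column heights now [0 10 10 8 5], max=10

Answer: 0 10 10 8 5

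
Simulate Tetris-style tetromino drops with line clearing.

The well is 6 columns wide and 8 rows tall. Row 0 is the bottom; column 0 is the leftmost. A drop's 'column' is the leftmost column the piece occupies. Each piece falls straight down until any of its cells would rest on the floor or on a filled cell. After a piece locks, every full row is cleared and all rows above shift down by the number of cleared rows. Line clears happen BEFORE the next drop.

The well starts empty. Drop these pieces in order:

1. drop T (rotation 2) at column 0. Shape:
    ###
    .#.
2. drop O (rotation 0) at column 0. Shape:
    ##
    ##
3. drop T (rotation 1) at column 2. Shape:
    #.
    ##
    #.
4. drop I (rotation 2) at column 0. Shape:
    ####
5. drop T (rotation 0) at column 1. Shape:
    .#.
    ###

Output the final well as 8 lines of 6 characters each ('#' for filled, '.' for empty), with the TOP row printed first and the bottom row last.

Drop 1: T rot2 at col 0 lands with bottom-row=0; cleared 0 line(s) (total 0); column heights now [2 2 2 0 0 0], max=2
Drop 2: O rot0 at col 0 lands with bottom-row=2; cleared 0 line(s) (total 0); column heights now [4 4 2 0 0 0], max=4
Drop 3: T rot1 at col 2 lands with bottom-row=2; cleared 0 line(s) (total 0); column heights now [4 4 5 4 0 0], max=5
Drop 4: I rot2 at col 0 lands with bottom-row=5; cleared 0 line(s) (total 0); column heights now [6 6 6 6 0 0], max=6
Drop 5: T rot0 at col 1 lands with bottom-row=6; cleared 0 line(s) (total 0); column heights now [6 7 8 7 0 0], max=8

Answer: ..#...
.###..
####..
..#...
####..
###...
###...
.#....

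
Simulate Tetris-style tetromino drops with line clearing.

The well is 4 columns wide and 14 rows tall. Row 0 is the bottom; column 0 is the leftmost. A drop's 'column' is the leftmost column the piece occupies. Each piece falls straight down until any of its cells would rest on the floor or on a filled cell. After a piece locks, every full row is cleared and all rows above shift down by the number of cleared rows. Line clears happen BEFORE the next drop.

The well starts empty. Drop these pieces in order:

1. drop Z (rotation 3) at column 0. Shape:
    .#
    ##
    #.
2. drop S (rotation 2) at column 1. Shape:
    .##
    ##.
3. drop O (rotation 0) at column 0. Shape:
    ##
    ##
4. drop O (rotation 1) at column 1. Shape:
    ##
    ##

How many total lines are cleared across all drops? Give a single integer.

Drop 1: Z rot3 at col 0 lands with bottom-row=0; cleared 0 line(s) (total 0); column heights now [2 3 0 0], max=3
Drop 2: S rot2 at col 1 lands with bottom-row=3; cleared 0 line(s) (total 0); column heights now [2 4 5 5], max=5
Drop 3: O rot0 at col 0 lands with bottom-row=4; cleared 1 line(s) (total 1); column heights now [5 5 4 0], max=5
Drop 4: O rot1 at col 1 lands with bottom-row=5; cleared 0 line(s) (total 1); column heights now [5 7 7 0], max=7

Answer: 1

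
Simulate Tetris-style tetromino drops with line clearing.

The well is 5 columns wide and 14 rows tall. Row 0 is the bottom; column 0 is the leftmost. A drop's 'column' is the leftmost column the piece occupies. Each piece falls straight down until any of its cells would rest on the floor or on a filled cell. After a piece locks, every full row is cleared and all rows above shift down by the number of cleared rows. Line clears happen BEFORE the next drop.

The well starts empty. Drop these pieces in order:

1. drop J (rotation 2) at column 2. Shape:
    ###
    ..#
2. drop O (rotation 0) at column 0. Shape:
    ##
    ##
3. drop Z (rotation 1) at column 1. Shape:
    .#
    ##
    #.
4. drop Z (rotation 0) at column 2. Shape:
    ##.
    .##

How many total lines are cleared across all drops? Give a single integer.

Drop 1: J rot2 at col 2 lands with bottom-row=0; cleared 0 line(s) (total 0); column heights now [0 0 2 2 2], max=2
Drop 2: O rot0 at col 0 lands with bottom-row=0; cleared 1 line(s) (total 1); column heights now [1 1 0 0 1], max=1
Drop 3: Z rot1 at col 1 lands with bottom-row=1; cleared 0 line(s) (total 1); column heights now [1 3 4 0 1], max=4
Drop 4: Z rot0 at col 2 lands with bottom-row=3; cleared 0 line(s) (total 1); column heights now [1 3 5 5 4], max=5

Answer: 1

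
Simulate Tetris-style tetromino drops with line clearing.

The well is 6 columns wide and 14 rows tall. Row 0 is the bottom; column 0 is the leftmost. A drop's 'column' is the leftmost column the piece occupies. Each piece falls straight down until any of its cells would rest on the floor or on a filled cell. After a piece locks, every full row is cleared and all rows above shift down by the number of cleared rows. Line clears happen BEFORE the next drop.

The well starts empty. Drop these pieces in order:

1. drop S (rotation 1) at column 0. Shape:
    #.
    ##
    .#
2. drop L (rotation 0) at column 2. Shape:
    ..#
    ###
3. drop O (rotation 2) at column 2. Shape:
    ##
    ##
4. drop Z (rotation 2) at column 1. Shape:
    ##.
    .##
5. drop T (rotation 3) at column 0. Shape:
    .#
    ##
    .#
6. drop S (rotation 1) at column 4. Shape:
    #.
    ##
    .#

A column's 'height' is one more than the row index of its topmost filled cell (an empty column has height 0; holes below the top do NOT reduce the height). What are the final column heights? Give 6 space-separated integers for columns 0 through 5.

Drop 1: S rot1 at col 0 lands with bottom-row=0; cleared 0 line(s) (total 0); column heights now [3 2 0 0 0 0], max=3
Drop 2: L rot0 at col 2 lands with bottom-row=0; cleared 0 line(s) (total 0); column heights now [3 2 1 1 2 0], max=3
Drop 3: O rot2 at col 2 lands with bottom-row=1; cleared 0 line(s) (total 0); column heights now [3 2 3 3 2 0], max=3
Drop 4: Z rot2 at col 1 lands with bottom-row=3; cleared 0 line(s) (total 0); column heights now [3 5 5 4 2 0], max=5
Drop 5: T rot3 at col 0 lands with bottom-row=5; cleared 0 line(s) (total 0); column heights now [7 8 5 4 2 0], max=8
Drop 6: S rot1 at col 4 lands with bottom-row=1; cleared 1 line(s) (total 1); column heights now [6 7 4 3 3 2], max=7

Answer: 6 7 4 3 3 2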